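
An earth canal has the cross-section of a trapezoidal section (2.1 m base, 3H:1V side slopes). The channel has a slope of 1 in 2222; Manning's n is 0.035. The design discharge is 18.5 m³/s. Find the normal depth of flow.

y_n = 2.55 m

Manning's equation rearranged: A R^(2/3) = nQ / (1·√S) = 0.035 × 18.5 / (√0.00045) = 30.52.
Trying y = 3 m: A R^(2/3) = 45.18 — over.
Trying y = 1.94 m: A R^(2/3) = 16.07 — short.
Trying y = 2.55 m: A R^(2/3) = 30.58 — ≈ 30.52.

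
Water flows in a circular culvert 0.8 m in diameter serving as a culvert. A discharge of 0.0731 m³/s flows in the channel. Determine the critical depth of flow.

y_c = 0.158 m

At critical depth, Q² T / (g A³) = 1, i.e. A³/T = Q²/g = 0.0731²/9.81 = 0.0005447.
Try y = 0.122 m: A³/T = 0.0001974 — short.
Try y = 0.19 m: A³/T = 0.001121 — over.
Try y = 0.158 m: A³/T = 0.0005452 — close enough.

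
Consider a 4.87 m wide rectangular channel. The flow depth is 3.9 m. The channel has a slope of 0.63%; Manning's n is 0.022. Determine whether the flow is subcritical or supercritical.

Flow area A = b·y = 4.87 × 3.9 = 18.99 m². Wetted perimeter P = b + 2y = 4.87 + 2×3.9 = 12.67 m.
Hydraulic radius R = A/P = 18.99/12.67 = 1.499 m.
V = (1/n) R^(2/3) √S = (1/0.022) × 1.499^(2/3) × √0.0063 = 4.726 m/s. Hydraulic depth D_h = A/T = 18.99/4.87 = 3.9 m.
Froude number Fr = V/√(g·D_h) = 4.726/√(9.81×3.9) = 0.764, which is less than 1, so the flow is subcritical.

subcritical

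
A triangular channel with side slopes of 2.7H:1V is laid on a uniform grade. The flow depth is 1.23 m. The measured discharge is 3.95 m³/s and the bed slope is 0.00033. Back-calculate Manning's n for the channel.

For a triangular section with side slope z = 2.7: A = zy² = 2.7×1.23² = 4.085 m²; P = 2y√(1+z²) = 2×1.23×2.879 = 7.083 m.
Hydraulic radius R = A/P = 4.085/7.083 = 0.5767 m.
Rearranging Manning's equation: n = (1/Q) A R^(2/3) S^(1/2) = (1/3.95) × 4.085 × 0.5767^(2/3) × √0.00033 = 0.013.

n = 0.013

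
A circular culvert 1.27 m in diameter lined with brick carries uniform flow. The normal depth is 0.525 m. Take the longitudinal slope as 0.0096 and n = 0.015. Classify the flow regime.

supercritical

For a circular section of diameter D = 1.27 m at depth y = 0.525 m, the central angle is θ = 2 arccos(1 − 2y/D) = 2.793 rad. Then A = (D²/8)(θ − sin θ) = 0.4944 m² and P = Dθ/2 = 1.774 m.
Hydraulic radius R = A/P = 0.4944/1.774 = 0.2787 m.
V = (1/n) R^(2/3) √S = (1/0.015) × 0.2787^(2/3) × √0.0096 = 2.787 m/s. Hydraulic depth D_h = A/T = 0.4944/1.251 = 0.3953 m.
Froude number Fr = V/√(g·D_h) = 2.787/√(9.81×0.3953) = 1.42, which is greater than 1, so the flow is supercritical.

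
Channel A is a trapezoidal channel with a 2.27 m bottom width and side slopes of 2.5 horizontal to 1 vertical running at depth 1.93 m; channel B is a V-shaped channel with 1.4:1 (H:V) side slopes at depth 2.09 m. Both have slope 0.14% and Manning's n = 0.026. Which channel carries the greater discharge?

Channel A: With bottom width b = 2.27 m and side slope z = 2.5: A = (b + zy)y = (2.27 + 2.5×1.93)×1.93 = 13.69 m²; P = b + 2y√(1+z²) = 2.27 + 2×1.93×2.693 = 12.66 m. Hydraulic radius R = A/P = 13.69/12.66 = 1.081 m. Q_A = (1/0.026)·13.69·1.081^(2/3)·√0.0014 = 20.76 m³/s.
Channel B: For a triangular section with side slope z = 1.4: A = zy² = 1.4×2.09² = 6.115 m²; P = 2y√(1+z²) = 2×2.09×1.72 = 7.192 m. Hydraulic radius R = A/P = 6.115/7.192 = 0.8504 m. Q_B = (1/0.026)·6.115·0.8504^(2/3)·√0.0014 = 7.899 m³/s.
Q_A = 20.76 m³/s vs Q_B = 7.899 m³/s, so channel A carries more.

channel A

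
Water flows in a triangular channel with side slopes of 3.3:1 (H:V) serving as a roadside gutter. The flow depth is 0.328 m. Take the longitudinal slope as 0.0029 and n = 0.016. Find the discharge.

For a triangular section with side slope z = 3.3: A = zy² = 3.3×0.328² = 0.355 m²; P = 2y√(1+z²) = 2×0.328×3.448 = 2.262 m.
Hydraulic radius R = A/P = 0.355/2.262 = 0.157 m.
Manning's equation: Q = (1/n) A R^(2/3) S^(1/2) = (1/0.016) × 0.355 × 0.157^(2/3) × 0.0029^(1/2) = 0.348 m³/s.

Q = 0.348 m³/s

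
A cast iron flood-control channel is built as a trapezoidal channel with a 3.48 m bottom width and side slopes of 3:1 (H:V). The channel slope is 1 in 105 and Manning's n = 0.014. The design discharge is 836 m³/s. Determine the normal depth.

y_n = 4.26 m

Manning's equation rearranged: A R^(2/3) = nQ / (1·√S) = 0.014 × 836 / (√0.009524) = 119.9.
Try y = 3.33 m: A R^(2/3) = 67.05 — low.
Try y = 4.89 m: A R^(2/3) = 166.9 — high.
Try y = 4.26 m: A R^(2/3) = 119.9 — matches.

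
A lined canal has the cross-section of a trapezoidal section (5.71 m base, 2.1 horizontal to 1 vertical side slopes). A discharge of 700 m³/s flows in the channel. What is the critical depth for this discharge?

y_c = 6.22 m

At critical depth, Q² T / (g A³) = 1, i.e. A³/T = Q²/g = 700²/9.81 = 49950.
Trying y = 4.91 m: A³/T = 18490 — low.
Trying y = 6.81 m: A³/T = 73760 — high.
Trying y = 6.22 m: A³/T = 50000 — close enough.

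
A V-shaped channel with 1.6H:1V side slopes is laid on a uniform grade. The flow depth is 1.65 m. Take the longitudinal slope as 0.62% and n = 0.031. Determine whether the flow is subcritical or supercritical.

For a triangular section with side slope z = 1.6: A = zy² = 1.6×1.65² = 4.356 m²; P = 2y√(1+z²) = 2×1.65×1.887 = 6.226 m.
Hydraulic radius R = A/P = 4.356/6.226 = 0.6996 m.
V = (1/n) R^(2/3) √S = (1/0.031) × 0.6996^(2/3) × √0.0062 = 2.002 m/s. Hydraulic depth D_h = A/T = 4.356/5.28 = 0.825 m.
Froude number Fr = V/√(g·D_h) = 2.002/√(9.81×0.825) = 0.704, which is less than 1, so the flow is subcritical.

subcritical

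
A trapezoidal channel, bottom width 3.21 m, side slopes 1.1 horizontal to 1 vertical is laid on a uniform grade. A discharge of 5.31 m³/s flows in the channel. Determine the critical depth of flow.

y_c = 0.607 m

At critical depth, Q² T / (g A³) = 1, i.e. A³/T = Q²/g = 5.31²/9.81 = 2.874.
Trying y = 0.743 m: A³/T = 5.53 — too large.
Trying y = 0.434 m: A³/T = 0.9841 — too small.
Trying y = 0.607 m: A³/T = 2.869 — ≈ 2.874.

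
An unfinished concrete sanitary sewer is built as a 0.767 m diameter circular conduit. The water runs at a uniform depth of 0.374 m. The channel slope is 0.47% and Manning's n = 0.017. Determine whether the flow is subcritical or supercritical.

For a circular section of diameter D = 0.767 m at depth y = 0.374 m, the central angle is θ = 2 arccos(1 − 2y/D) = 3.092 rad. Then A = (D²/8)(θ − sin θ) = 0.2237 m² and P = Dθ/2 = 1.186 m.
Hydraulic radius R = A/P = 0.2237/1.186 = 0.1887 m.
V = (1/n) R^(2/3) √S = (1/0.017) × 0.1887^(2/3) × √0.0047 = 1.327 m/s. Hydraulic depth D_h = A/T = 0.2237/0.7668 = 0.2918 m.
Froude number Fr = V/√(g·D_h) = 1.327/√(9.81×0.2918) = 0.784, which is less than 1, so the flow is subcritical.

subcritical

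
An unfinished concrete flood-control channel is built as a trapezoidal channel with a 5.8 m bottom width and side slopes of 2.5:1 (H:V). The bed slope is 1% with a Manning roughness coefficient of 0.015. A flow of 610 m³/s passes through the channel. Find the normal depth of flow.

Manning's equation rearranged: A R^(2/3) = nQ / (1·√S) = 0.015 × 610 / (√0.01) = 91.5.
Trying y = 2.55 m: A R^(2/3) = 42.28 — low.
Trying y = 4 m: A R^(2/3) = 110.5 — high.
Trying y = 3.67 m: A R^(2/3) = 91.55 — matches.

y_n = 3.67 m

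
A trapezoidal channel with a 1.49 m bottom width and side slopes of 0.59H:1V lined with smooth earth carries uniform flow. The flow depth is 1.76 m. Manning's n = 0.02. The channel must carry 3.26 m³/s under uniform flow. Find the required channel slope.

S = 0.00029

With bottom width b = 1.49 m and side slope z = 0.59: A = (b + zy)y = (1.49 + 0.59×1.76)×1.76 = 4.45 m²; P = b + 2y√(1+z²) = 1.49 + 2×1.76×1.161 = 5.577 m.
Hydraulic radius R = A/P = 4.45/5.577 = 0.7979 m.
From Manning's equation, S = [nQ / (1 A R^(2/3))]² = [0.02 × 3.26 / (1 × 4.45 × 0.7979^(2/3))]² = 0.00029.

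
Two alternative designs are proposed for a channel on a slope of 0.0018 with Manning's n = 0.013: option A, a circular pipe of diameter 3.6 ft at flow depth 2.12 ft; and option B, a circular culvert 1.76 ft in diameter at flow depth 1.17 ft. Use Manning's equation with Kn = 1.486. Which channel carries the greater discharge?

channel A

Channel A: For a circular section of diameter D = 3.6 ft at depth y = 2.12 ft, the central angle is θ = 2 arccos(1 − 2y/D) = 3.499 rad. Then A = (D²/8)(θ − sin θ) = 6.235 ft² and P = Dθ/2 = 6.298 ft. Hydraulic radius R = A/P = 6.235/6.298 = 0.99 ft. Q_A = (1.486/0.013)·6.235·0.99^(2/3)·√0.0018 = 30.04 ft³/s.
Channel B: For a circular section of diameter D = 1.76 ft at depth y = 1.17 ft, the central angle is θ = 2 arccos(1 − 2y/D) = 3.813 rad. Then A = (D²/8)(θ − sin θ) = 1.717 ft² and P = Dθ/2 = 3.356 ft. Hydraulic radius R = A/P = 1.717/3.356 = 0.5118 ft. Q_B = (1.486/0.013)·1.717·0.5118^(2/3)·√0.0018 = 5.329 ft³/s.
Q_A = 30.04 ft³/s vs Q_B = 5.329 ft³/s, so channel A carries more.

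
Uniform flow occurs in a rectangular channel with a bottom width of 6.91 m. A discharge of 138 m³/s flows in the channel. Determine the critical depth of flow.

For a rectangular channel, critical depth y_c = (q²/g)^(1/3) where q = Q/b = 138/6.91 = 19.97 m²/s.
So y_c = (19.97²/9.81)^(1/3) = 3.44 m.

y_c = 3.44 m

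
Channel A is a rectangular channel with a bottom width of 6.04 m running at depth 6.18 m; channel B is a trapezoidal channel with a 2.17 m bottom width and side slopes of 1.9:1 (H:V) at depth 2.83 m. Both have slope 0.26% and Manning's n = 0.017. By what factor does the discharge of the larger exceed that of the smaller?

2.15

Channel A: Flow area A = b·y = 6.04 × 6.18 = 37.33 m². Wetted perimeter P = b + 2y = 6.04 + 2×6.18 = 18.4 m. Hydraulic radius R = A/P = 37.33/18.4 = 2.029 m. Q_A = (1/0.017)·37.33·2.029^(2/3)·√0.0026 = 179.4 m³/s.
Channel B: With bottom width b = 2.17 m and side slope z = 1.9: A = (b + zy)y = (2.17 + 1.9×2.83)×2.83 = 21.36 m²; P = b + 2y√(1+z²) = 2.17 + 2×2.83×2.147 = 14.32 m. Hydraulic radius R = A/P = 21.36/14.32 = 1.491 m. Q_B = (1/0.017)·21.36·1.491^(2/3)·√0.0026 = 83.62 m³/s.
The larger discharge is 179.4 m³/s and the smaller is 83.62 m³/s; the ratio is 2.15.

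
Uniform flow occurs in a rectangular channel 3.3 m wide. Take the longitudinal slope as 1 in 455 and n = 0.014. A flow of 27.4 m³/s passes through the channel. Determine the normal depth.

y_n = 2.49 m

Manning's equation rearranged: A R^(2/3) = nQ / (1·√S) = 0.014 × 27.4 / (√0.002198) = 8.182.
Trying y = 2.22 m: A R^(2/3) = 7.062 — low.
Trying y = 2.49 m: A R^(2/3) = 8.175 — matches.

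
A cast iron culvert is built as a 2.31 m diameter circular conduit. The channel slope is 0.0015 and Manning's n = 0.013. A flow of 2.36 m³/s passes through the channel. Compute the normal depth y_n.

Manning's equation rearranged: A R^(2/3) = nQ / (1·√S) = 0.013 × 2.36 / (√0.0015) = 0.7922.
Try y = 0.718 m: A R^(2/3) = 0.6095 — too small.
Try y = 0.824 m: A R^(2/3) = 0.792 — close enough.

y_n = 0.824 m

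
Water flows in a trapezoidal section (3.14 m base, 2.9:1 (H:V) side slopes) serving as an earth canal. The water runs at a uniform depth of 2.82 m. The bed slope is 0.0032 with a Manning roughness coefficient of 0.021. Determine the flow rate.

With bottom width b = 3.14 m and side slope z = 2.9: A = (b + zy)y = (3.14 + 2.9×2.82)×2.82 = 31.92 m²; P = b + 2y√(1+z²) = 3.14 + 2×2.82×3.068 = 20.44 m.
Hydraulic radius R = A/P = 31.92/20.44 = 1.561 m.
Manning's equation: Q = (1/n) A R^(2/3) S^(1/2) = (1/0.021) × 31.92 × 1.561^(2/3) × 0.0032^(1/2) = 116 m³/s.

Q = 116 m³/s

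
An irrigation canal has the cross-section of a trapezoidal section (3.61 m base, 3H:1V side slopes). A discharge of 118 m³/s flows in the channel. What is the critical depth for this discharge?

At critical depth, Q² T / (g A³) = 1, i.e. A³/T = Q²/g = 118²/9.81 = 1419.
Trying y = 2.01 m: A³/T = 464.2 — too small.
Trying y = 3.25 m: A³/T = 3542 — too large.
Trying y = 2.63 m: A³/T = 1427 — ≈ 1419.

y_c = 2.63 m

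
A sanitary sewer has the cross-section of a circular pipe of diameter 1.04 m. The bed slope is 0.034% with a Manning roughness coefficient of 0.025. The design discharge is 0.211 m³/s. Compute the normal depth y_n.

Manning's equation rearranged: A R^(2/3) = nQ / (1·√S) = 0.025 × 0.211 / (√0.00034) = 0.2861.
Trying y = 0.824 m: A R^(2/3) = 0.335 — over.
Trying y = 0.595 m: A R^(2/3) = 0.2159 — short.
Trying y = 0.721 m: A R^(2/3) = 0.2861 — close enough.

y_n = 0.721 m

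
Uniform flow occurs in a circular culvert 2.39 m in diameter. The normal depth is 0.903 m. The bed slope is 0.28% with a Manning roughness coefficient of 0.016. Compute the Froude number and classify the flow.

subcritical

For a circular section of diameter D = 2.39 m at depth y = 0.903 m, the central angle is θ = 2 arccos(1 − 2y/D) = 2.648 rad. Then A = (D²/8)(θ − sin θ) = 1.552 m² and P = Dθ/2 = 3.164 m.
Hydraulic radius R = A/P = 1.552/3.164 = 0.4906 m.
V = (1/n) R^(2/3) √S = (1/0.016) × 0.4906^(2/3) × √0.0028 = 2.057 m/s. Hydraulic depth D_h = A/T = 1.552/2.318 = 0.6698 m.
Froude number Fr = V/√(g·D_h) = 2.057/√(9.81×0.6698) = 0.803, which is less than 1, so the flow is subcritical.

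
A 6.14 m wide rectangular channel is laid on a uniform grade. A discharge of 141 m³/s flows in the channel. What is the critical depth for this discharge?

For a rectangular channel, critical depth y_c = (q²/g)^(1/3) where q = Q/b = 141/6.14 = 22.96 m²/s.
So y_c = (22.96²/9.81)^(1/3) = 3.77 m.

y_c = 3.77 m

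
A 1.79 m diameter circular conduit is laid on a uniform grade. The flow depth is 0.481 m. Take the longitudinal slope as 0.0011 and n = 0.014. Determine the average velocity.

For a circular section of diameter D = 1.79 m at depth y = 0.481 m, the central angle is θ = 2 arccos(1 − 2y/D) = 2.18 rad. Then A = (D²/8)(θ − sin θ) = 0.5445 m² and P = Dθ/2 = 1.951 m.
Hydraulic radius R = A/P = 0.5445/1.951 = 0.2791 m.
From Manning's equation, V = (1/n) R^(2/3) S^(1/2) = (1/0.014) × 0.2791^(2/3) × 0.0011^(1/2) = 1.01 m/s.

V = 1.01 m/s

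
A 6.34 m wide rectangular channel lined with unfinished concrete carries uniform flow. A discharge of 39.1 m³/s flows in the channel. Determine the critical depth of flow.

For a rectangular channel, critical depth y_c = (q²/g)^(1/3) where q = Q/b = 39.1/6.34 = 6.167 m²/s.
So y_c = (6.167²/9.81)^(1/3) = 1.57 m.

y_c = 1.57 m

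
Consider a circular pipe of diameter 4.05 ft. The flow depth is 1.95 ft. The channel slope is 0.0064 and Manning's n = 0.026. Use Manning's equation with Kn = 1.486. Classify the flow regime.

subcritical

For a circular section of diameter D = 4.05 ft at depth y = 1.95 ft, the central angle is θ = 2 arccos(1 − 2y/D) = 3.068 rad. Then A = (D²/8)(θ − sin θ) = 6.138 ft² and P = Dθ/2 = 6.212 ft.
Hydraulic radius R = A/P = 6.138/6.212 = 0.9881 ft.
V = (1.486/n) R^(2/3) √S = (1.486/0.026) × 0.9881^(2/3) × √0.0064 = 4.536 ft/s. Hydraulic depth D_h = A/T = 6.138/4.047 = 1.516 ft.
Froude number Fr = V/√(g·D_h) = 4.536/√(32.2×1.516) = 0.649, which is less than 1, so the flow is subcritical.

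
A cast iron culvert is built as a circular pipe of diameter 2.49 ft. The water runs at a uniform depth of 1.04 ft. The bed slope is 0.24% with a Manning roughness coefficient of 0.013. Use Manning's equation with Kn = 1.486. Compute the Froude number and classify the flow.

subcritical

For a circular section of diameter D = 2.49 ft at depth y = 1.04 ft, the central angle is θ = 2 arccos(1 − 2y/D) = 2.811 rad. Then A = (D²/8)(θ − sin θ) = 1.927 ft² and P = Dθ/2 = 3.499 ft.
Hydraulic radius R = A/P = 1.927/3.499 = 0.5506 ft.
V = (1.486/n) R^(2/3) √S = (1.486/0.013) × 0.5506^(2/3) × √0.0024 = 3.762 ft/s. Hydraulic depth D_h = A/T = 1.927/2.456 = 0.7845 ft.
Froude number Fr = V/√(g·D_h) = 3.762/√(32.2×0.7845) = 0.748, which is less than 1, so the flow is subcritical.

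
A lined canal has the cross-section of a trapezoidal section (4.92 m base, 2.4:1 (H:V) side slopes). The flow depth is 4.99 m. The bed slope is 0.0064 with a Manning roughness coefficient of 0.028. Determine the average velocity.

With bottom width b = 4.92 m and side slope z = 2.4: A = (b + zy)y = (4.92 + 2.4×4.99)×4.99 = 84.31 m²; P = b + 2y√(1+z²) = 4.92 + 2×4.99×2.6 = 30.87 m.
Hydraulic radius R = A/P = 84.31/30.87 = 2.731 m.
From Manning's equation, V = (1/n) R^(2/3) S^(1/2) = (1/0.028) × 2.731^(2/3) × 0.0064^(1/2) = 5.58 m/s.

V = 5.58 m/s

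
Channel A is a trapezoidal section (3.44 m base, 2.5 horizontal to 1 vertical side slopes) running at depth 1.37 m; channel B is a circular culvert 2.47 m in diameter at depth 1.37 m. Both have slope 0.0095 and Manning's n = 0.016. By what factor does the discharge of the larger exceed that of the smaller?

4.15

Channel A: With bottom width b = 3.44 m and side slope z = 2.5: A = (b + zy)y = (3.44 + 2.5×1.37)×1.37 = 9.405 m²; P = b + 2y√(1+z²) = 3.44 + 2×1.37×2.693 = 10.82 m. Hydraulic radius R = A/P = 9.405/10.82 = 0.8694 m. Q_A = (1/0.016)·9.405·0.8694^(2/3)·√0.0095 = 52.19 m³/s.
Channel B: For a circular section of diameter D = 2.47 m at depth y = 1.37 m, the central angle is θ = 2 arccos(1 − 2y/D) = 3.361 rad. Then A = (D²/8)(θ − sin θ) = 2.729 m² and P = Dθ/2 = 4.15 m. Hydraulic radius R = A/P = 2.729/4.15 = 0.6574 m. Q_B = (1/0.016)·2.729·0.6574^(2/3)·√0.0095 = 12.57 m³/s.
The larger discharge is 52.19 m³/s and the smaller is 12.57 m³/s; the ratio is 4.15.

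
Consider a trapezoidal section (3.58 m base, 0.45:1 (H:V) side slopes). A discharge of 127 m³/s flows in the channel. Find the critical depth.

At critical depth, Q² T / (g A³) = 1, i.e. A³/T = Q²/g = 127²/9.81 = 1644.
Try y = 4.93 m: A³/T = 2914 — over.
Try y = 3.7 m: A³/T = 1058 — short.
Try y = 4.2 m: A³/T = 1648 — ≈ 1644.

y_c = 4.2 m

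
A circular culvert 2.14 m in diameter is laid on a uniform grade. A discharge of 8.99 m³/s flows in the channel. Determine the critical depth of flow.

At critical depth, Q² T / (g A³) = 1, i.e. A³/T = Q²/g = 8.99²/9.81 = 8.239.
At y = 1.04 m: A³/T = 2.438 — too small.
At y = 1.56 m: A³/T = 11.65 — too large.
At y = 1.43 m: A³/T = 8.267 — matches.

y_c = 1.43 m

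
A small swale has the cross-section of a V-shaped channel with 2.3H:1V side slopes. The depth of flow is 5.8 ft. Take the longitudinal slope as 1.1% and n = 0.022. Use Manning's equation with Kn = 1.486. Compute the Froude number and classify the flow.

For a triangular section with side slope z = 2.3: A = zy² = 2.3×5.8² = 77.37 ft²; P = 2y√(1+z²) = 2×5.8×2.508 = 29.09 ft.
Hydraulic radius R = A/P = 77.37/29.09 = 2.66 ft.
V = (1.486/n) R^(2/3) √S = (1.486/0.022) × 2.66^(2/3) × √0.011 = 13.6 ft/s. Hydraulic depth D_h = A/T = 77.37/26.68 = 2.9 ft.
Froude number Fr = V/√(g·D_h) = 13.6/√(32.2×2.9) = 1.41, which is greater than 1, so the flow is supercritical.

supercritical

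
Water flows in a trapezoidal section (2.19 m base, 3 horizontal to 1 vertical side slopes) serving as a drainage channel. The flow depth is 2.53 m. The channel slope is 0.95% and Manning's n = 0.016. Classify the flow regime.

supercritical

With bottom width b = 2.19 m and side slope z = 3: A = (b + zy)y = (2.19 + 3×2.53)×2.53 = 24.74 m²; P = b + 2y√(1+z²) = 2.19 + 2×2.53×3.162 = 18.19 m.
Hydraulic radius R = A/P = 24.74/18.19 = 1.36 m.
V = (1/n) R^(2/3) √S = (1/0.016) × 1.36^(2/3) × √0.0095 = 7.478 m/s. Hydraulic depth D_h = A/T = 24.74/17.37 = 1.424 m.
Froude number Fr = V/√(g·D_h) = 7.478/√(9.81×1.424) = 2, which is greater than 1, so the flow is supercritical.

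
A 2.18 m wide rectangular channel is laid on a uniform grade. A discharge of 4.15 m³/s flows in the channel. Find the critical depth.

y_c = 0.718 m

For a rectangular channel, critical depth y_c = (q²/g)^(1/3) where q = Q/b = 4.15/2.18 = 1.904 m²/s.
So y_c = (1.904²/9.81)^(1/3) = 0.718 m.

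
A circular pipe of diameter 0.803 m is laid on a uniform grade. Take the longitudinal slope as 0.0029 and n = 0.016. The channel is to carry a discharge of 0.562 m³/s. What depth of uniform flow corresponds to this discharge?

y_n = 0.632 m

Manning's equation rearranged: A R^(2/3) = nQ / (1·√S) = 0.016 × 0.562 / (√0.0029) = 0.167.
Trying y = 0.561 m: A R^(2/3) = 0.145 — low.
Trying y = 0.747 m: A R^(2/3) = 0.1867 — high.
Trying y = 0.632 m: A R^(2/3) = 0.167 — ≈ 0.167.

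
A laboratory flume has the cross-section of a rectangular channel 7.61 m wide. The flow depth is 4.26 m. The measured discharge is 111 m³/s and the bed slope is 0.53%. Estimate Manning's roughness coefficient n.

Flow area A = b·y = 7.61 × 4.26 = 32.42 m². Wetted perimeter P = b + 2y = 7.61 + 2×4.26 = 16.13 m.
Hydraulic radius R = A/P = 32.42/16.13 = 2.01 m.
Rearranging Manning's equation: n = (1/Q) A R^(2/3) S^(1/2) = (1/111) × 32.42 × 2.01^(2/3) × √0.0053 = 0.0339.

n = 0.0339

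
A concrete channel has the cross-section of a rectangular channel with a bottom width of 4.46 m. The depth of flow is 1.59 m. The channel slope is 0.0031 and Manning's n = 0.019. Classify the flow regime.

subcritical

Flow area A = b·y = 4.46 × 1.59 = 7.091 m². Wetted perimeter P = b + 2y = 4.46 + 2×1.59 = 7.64 m.
Hydraulic radius R = A/P = 7.091/7.64 = 0.9282 m.
V = (1/n) R^(2/3) √S = (1/0.019) × 0.9282^(2/3) × √0.0031 = 2.788 m/s. Hydraulic depth D_h = A/T = 7.091/4.46 = 1.59 m.
Froude number Fr = V/√(g·D_h) = 2.788/√(9.81×1.59) = 0.706, which is less than 1, so the flow is subcritical.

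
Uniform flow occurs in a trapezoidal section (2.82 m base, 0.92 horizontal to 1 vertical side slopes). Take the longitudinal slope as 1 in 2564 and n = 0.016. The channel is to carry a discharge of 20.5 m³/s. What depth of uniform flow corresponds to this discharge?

y_n = 2.59 m

Manning's equation rearranged: A R^(2/3) = nQ / (1·√S) = 0.016 × 20.5 / (√0.00039) = 16.61.
At y = 3.29 m: A R^(2/3) = 26.7 — high.
At y = 1.91 m: A R^(2/3) = 9.267 — low.
At y = 2.59 m: A R^(2/3) = 16.6 — close enough.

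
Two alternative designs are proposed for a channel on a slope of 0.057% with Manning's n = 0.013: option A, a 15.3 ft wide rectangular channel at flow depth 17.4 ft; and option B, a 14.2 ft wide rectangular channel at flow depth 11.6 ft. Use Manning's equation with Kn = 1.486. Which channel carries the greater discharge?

channel A

Channel A: Flow area A = b·y = 15.3 × 17.4 = 266.2 ft². Wetted perimeter P = b + 2y = 15.3 + 2×17.4 = 50.1 ft. Hydraulic radius R = A/P = 266.2/50.1 = 5.314 ft. Q_A = (1.486/0.013)·266.2·5.314^(2/3)·√0.00057 = 2212 ft³/s.
Channel B: Flow area A = b·y = 14.2 × 11.6 = 164.7 ft². Wetted perimeter P = b + 2y = 14.2 + 2×11.6 = 37.4 ft. Hydraulic radius R = A/P = 164.7/37.4 = 4.404 ft. Q_B = (1.486/0.013)·164.7·4.404^(2/3)·√0.00057 = 1208 ft³/s.
Q_A = 2212 ft³/s vs Q_B = 1208 ft³/s, so channel A carries more.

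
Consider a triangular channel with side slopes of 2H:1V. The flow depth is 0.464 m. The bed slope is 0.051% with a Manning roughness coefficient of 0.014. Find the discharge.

Q = 0.243 m³/s

For a triangular section with side slope z = 2: A = zy² = 2×0.464² = 0.4306 m²; P = 2y√(1+z²) = 2×0.464×2.236 = 2.075 m.
Hydraulic radius R = A/P = 0.4306/2.075 = 0.2075 m.
Manning's equation: Q = (1/n) A R^(2/3) S^(1/2) = (1/0.014) × 0.4306 × 0.2075^(2/3) × 0.00051^(1/2) = 0.243 m³/s.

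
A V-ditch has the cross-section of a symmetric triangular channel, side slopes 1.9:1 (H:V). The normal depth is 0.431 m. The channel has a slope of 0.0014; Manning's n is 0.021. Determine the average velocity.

V = 0.59 m/s

For a triangular section with side slope z = 1.9: A = zy² = 1.9×0.431² = 0.3529 m²; P = 2y√(1+z²) = 2×0.431×2.147 = 1.851 m.
Hydraulic radius R = A/P = 0.3529/1.851 = 0.1907 m.
From Manning's equation, V = (1/n) R^(2/3) S^(1/2) = (1/0.021) × 0.1907^(2/3) × 0.0014^(1/2) = 0.59 m/s.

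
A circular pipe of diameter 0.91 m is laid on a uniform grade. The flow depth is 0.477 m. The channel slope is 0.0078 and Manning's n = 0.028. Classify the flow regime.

subcritical

For a circular section of diameter D = 0.91 m at depth y = 0.477 m, the central angle is θ = 2 arccos(1 − 2y/D) = 3.238 rad. Then A = (D²/8)(θ − sin θ) = 0.3452 m² and P = Dθ/2 = 1.473 m.
Hydraulic radius R = A/P = 0.3452/1.473 = 0.2343 m.
V = (1/n) R^(2/3) √S = (1/0.028) × 0.2343^(2/3) × √0.0078 = 1.199 m/s. Hydraulic depth D_h = A/T = 0.3452/0.9089 = 0.3798 m.
Froude number Fr = V/√(g·D_h) = 1.199/√(9.81×0.3798) = 0.621, which is less than 1, so the flow is subcritical.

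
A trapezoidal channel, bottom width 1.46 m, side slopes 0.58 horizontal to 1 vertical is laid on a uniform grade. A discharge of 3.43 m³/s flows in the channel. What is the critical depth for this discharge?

y_c = 0.744 m

At critical depth, Q² T / (g A³) = 1, i.e. A³/T = Q²/g = 3.43²/9.81 = 1.199.
Try y = 0.541 m: A³/T = 0.4233 — short.
Try y = 0.816 m: A³/T = 1.631 — over.
Try y = 0.744 m: A³/T = 1.2 — ≈ 1.199.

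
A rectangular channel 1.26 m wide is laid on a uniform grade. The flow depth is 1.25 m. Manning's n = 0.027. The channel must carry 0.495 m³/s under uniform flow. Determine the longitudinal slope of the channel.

S = 0.00023

Flow area A = b·y = 1.26 × 1.25 = 1.575 m². Wetted perimeter P = b + 2y = 1.26 + 2×1.25 = 3.76 m.
Hydraulic radius R = A/P = 1.575/3.76 = 0.4189 m.
From Manning's equation, S = [nQ / (1 A R^(2/3))]² = [0.027 × 0.495 / (1 × 1.575 × 0.4189^(2/3))]² = 0.00023.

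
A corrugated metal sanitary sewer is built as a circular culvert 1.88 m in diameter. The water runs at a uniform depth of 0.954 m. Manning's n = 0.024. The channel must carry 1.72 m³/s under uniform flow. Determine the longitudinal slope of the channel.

S = 0.0023

For a circular section of diameter D = 1.88 m at depth y = 0.954 m, the central angle is θ = 2 arccos(1 − 2y/D) = 3.171 rad. Then A = (D²/8)(θ − sin θ) = 1.414 m² and P = Dθ/2 = 2.981 m.
Hydraulic radius R = A/P = 1.414/2.981 = 0.4744 m.
From Manning's equation, S = [nQ / (1 A R^(2/3))]² = [0.024 × 1.72 / (1 × 1.414 × 0.4744^(2/3))]² = 0.0023.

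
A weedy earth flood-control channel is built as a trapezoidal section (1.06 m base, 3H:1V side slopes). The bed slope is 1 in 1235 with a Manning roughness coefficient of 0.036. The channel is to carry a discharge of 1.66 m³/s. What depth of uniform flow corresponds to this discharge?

y_n = 0.894 m

Manning's equation rearranged: A R^(2/3) = nQ / (1·√S) = 0.036 × 1.66 / (√0.0008097) = 2.1.
Try y = 1.11 m: A R^(2/3) = 3.478 — over.
Try y = 0.894 m: A R^(2/3) = 2.103 — matches.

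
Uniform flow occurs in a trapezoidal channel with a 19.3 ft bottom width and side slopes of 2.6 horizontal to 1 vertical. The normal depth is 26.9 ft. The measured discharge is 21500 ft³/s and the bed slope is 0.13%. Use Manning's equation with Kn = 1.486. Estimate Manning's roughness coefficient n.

With bottom width b = 19.3 ft and side slope z = 2.6: A = (b + zy)y = (19.3 + 2.6×26.9)×26.9 = 2401 ft²; P = b + 2y√(1+z²) = 19.3 + 2×26.9×2.786 = 169.2 ft.
Hydraulic radius R = A/P = 2401/169.2 = 14.19 ft.
Rearranging Manning's equation: n = (1.486/Q) A R^(2/3) S^(1/2) = (1.486/21500) × 2401 × 14.19^(2/3) × √0.0013 = 0.0351.

n = 0.0351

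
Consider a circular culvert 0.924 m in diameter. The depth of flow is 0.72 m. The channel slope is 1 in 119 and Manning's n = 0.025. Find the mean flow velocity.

For a circular section of diameter D = 0.924 m at depth y = 0.72 m, the central angle is θ = 2 arccos(1 − 2y/D) = 4.327 rad. Then A = (D²/8)(θ − sin θ) = 0.5606 m² and P = Dθ/2 = 1.999 m.
Hydraulic radius R = A/P = 0.5606/1.999 = 0.2805 m.
From Manning's equation, V = (1/n) R^(2/3) S^(1/2) = (1/0.025) × 0.2805^(2/3) × 0.008403^(1/2) = 1.57 m/s.

V = 1.57 m/s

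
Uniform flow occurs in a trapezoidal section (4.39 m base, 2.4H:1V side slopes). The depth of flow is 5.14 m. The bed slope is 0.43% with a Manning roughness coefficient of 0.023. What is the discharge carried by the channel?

With bottom width b = 4.39 m and side slope z = 2.4: A = (b + zy)y = (4.39 + 2.4×5.14)×5.14 = 85.97 m²; P = b + 2y√(1+z²) = 4.39 + 2×5.14×2.6 = 31.12 m.
Hydraulic radius R = A/P = 85.97/31.12 = 2.763 m.
Manning's equation: Q = (1/n) A R^(2/3) S^(1/2) = (1/0.023) × 85.97 × 2.763^(2/3) × 0.0043^(1/2) = 483 m³/s.

Q = 483 m³/s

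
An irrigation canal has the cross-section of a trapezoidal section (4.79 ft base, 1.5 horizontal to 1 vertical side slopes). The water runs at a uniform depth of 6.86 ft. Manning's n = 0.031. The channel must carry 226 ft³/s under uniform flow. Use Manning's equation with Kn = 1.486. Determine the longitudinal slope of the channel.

With bottom width b = 4.79 ft and side slope z = 1.5: A = (b + zy)y = (4.79 + 1.5×6.86)×6.86 = 103.4 ft²; P = b + 2y√(1+z²) = 4.79 + 2×6.86×1.803 = 29.52 ft.
Hydraulic radius R = A/P = 103.4/29.52 = 3.504 ft.
From Manning's equation, S = [nQ / (1.486 A R^(2/3))]² = [0.031 × 226 / (1.486 × 103.4 × 3.504^(2/3))]² = 0.00039.

S = 0.00039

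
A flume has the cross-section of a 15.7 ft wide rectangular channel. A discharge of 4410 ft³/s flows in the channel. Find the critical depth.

For a rectangular channel, critical depth y_c = (q²/g)^(1/3) where q = Q/b = 4410/15.7 = 280.9 ft²/s.
So y_c = (280.9²/32.2)^(1/3) = 13.5 ft.

y_c = 13.5 ft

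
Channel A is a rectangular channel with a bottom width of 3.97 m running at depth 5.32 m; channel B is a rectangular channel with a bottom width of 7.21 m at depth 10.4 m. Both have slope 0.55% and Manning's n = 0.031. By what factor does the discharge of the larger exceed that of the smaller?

Channel A: Flow area A = b·y = 3.97 × 5.32 = 21.12 m². Wetted perimeter P = b + 2y = 3.97 + 2×5.32 = 14.61 m. Hydraulic radius R = A/P = 21.12/14.61 = 1.446 m. Q_A = (1/0.031)·21.12·1.446^(2/3)·√0.0055 = 64.6 m³/s.
Channel B: Flow area A = b·y = 7.21 × 10.4 = 74.98 m². Wetted perimeter P = b + 2y = 7.21 + 2×10.4 = 28.01 m. Hydraulic radius R = A/P = 74.98/28.01 = 2.677 m. Q_B = (1/0.031)·74.98·2.677^(2/3)·√0.0055 = 345.9 m³/s.
The larger discharge is 345.9 m³/s and the smaller is 64.6 m³/s; the ratio is 5.35.

5.35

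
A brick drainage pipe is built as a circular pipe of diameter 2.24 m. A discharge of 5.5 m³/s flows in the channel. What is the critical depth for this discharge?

y_c = 1.09 m

At critical depth, Q² T / (g A³) = 1, i.e. A³/T = Q²/g = 5.5²/9.81 = 3.084.
Try y = 1.38 m: A³/T = 7.588 — over.
Try y = 0.902 m: A³/T = 1.491 — short.
Try y = 1.09 m: A³/T = 3.079 — close enough.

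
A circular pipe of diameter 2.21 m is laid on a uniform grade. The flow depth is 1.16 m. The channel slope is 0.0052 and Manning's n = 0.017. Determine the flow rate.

For a circular section of diameter D = 2.21 m at depth y = 1.16 m, the central angle is θ = 2 arccos(1 − 2y/D) = 3.241 rad. Then A = (D²/8)(θ − sin θ) = 2.039 m² and P = Dθ/2 = 3.582 m.
Hydraulic radius R = A/P = 2.039/3.582 = 0.5694 m.
Manning's equation: Q = (1/n) A R^(2/3) S^(1/2) = (1/0.017) × 2.039 × 0.5694^(2/3) × 0.0052^(1/2) = 5.94 m³/s.

Q = 5.94 m³/s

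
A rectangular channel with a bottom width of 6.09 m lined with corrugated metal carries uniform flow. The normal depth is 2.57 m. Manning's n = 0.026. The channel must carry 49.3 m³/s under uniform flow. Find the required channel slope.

S = 0.00431

Flow area A = b·y = 6.09 × 2.57 = 15.65 m². Wetted perimeter P = b + 2y = 6.09 + 2×2.57 = 11.23 m.
Hydraulic radius R = A/P = 15.65/11.23 = 1.394 m.
From Manning's equation, S = [nQ / (1 A R^(2/3))]² = [0.026 × 49.3 / (1 × 15.65 × 1.394^(2/3))]² = 0.00431.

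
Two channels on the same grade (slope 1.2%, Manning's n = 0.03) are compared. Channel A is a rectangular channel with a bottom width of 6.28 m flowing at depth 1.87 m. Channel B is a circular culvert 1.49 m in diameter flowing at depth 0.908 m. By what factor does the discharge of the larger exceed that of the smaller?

21

Channel A: Flow area A = b·y = 6.28 × 1.87 = 11.74 m². Wetted perimeter P = b + 2y = 6.28 + 2×1.87 = 10.02 m. Hydraulic radius R = A/P = 11.74/10.02 = 1.172 m. Q_A = (1/0.03)·11.74·1.172^(2/3)·√0.012 = 47.67 m³/s.
Channel B: For a circular section of diameter D = 1.49 m at depth y = 0.908 m, the central angle is θ = 2 arccos(1 − 2y/D) = 3.583 rad. Then A = (D²/8)(θ − sin θ) = 1.113 m² and P = Dθ/2 = 2.669 m. Hydraulic radius R = A/P = 1.113/2.669 = 0.4169 m. Q_B = (1/0.03)·1.113·0.4169^(2/3)·√0.012 = 2.268 m³/s.
The larger discharge is 47.67 m³/s and the smaller is 2.268 m³/s; the ratio is 21.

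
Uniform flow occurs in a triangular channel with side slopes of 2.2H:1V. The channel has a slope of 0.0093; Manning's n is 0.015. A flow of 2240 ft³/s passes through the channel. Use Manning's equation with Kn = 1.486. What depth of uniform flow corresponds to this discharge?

y_n = 7.01 ft

Manning's equation rearranged: A R^(2/3) = nQ / (1.486·√S) = 0.015 × 2240 / (1.486 × √0.0093) = 234.5.
Trying y = 5.45 ft: A R^(2/3) = 119.7 — short.
Trying y = 8.71 ft: A R^(2/3) = 418.1 — over.
Trying y = 7.01 ft: A R^(2/3) = 234.3 — matches.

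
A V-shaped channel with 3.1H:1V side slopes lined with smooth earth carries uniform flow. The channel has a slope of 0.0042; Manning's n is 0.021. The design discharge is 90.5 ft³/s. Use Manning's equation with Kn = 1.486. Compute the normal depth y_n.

Manning's equation rearranged: A R^(2/3) = nQ / (1.486·√S) = 0.021 × 90.5 / (1.486 × √0.0042) = 19.73.
At y = 2.71 ft: A R^(2/3) = 26.97 — too large.
At y = 1.88 ft: A R^(2/3) = 10.17 — too small.
At y = 2.41 ft: A R^(2/3) = 19.73 — close enough.

y_n = 2.41 ft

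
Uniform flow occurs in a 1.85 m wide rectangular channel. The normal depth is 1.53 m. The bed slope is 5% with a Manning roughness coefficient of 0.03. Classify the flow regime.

Flow area A = b·y = 1.85 × 1.53 = 2.831 m². Wetted perimeter P = b + 2y = 1.85 + 2×1.53 = 4.91 m.
Hydraulic radius R = A/P = 2.831/4.91 = 0.5765 m.
V = (1/n) R^(2/3) √S = (1/0.03) × 0.5765^(2/3) × √0.05 = 5.163 m/s. Hydraulic depth D_h = A/T = 2.831/1.85 = 1.53 m.
Froude number Fr = V/√(g·D_h) = 5.163/√(9.81×1.53) = 1.33, which is greater than 1, so the flow is supercritical.

supercritical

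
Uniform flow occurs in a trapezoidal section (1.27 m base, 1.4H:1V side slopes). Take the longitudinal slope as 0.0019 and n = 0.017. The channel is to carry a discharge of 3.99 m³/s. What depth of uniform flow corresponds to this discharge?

y_n = 0.924 m

Manning's equation rearranged: A R^(2/3) = nQ / (1·√S) = 0.017 × 3.99 / (√0.0019) = 1.556.
At y = 1.05 m: A R^(2/3) = 2.022 — high.
At y = 0.924 m: A R^(2/3) = 1.556 — close enough.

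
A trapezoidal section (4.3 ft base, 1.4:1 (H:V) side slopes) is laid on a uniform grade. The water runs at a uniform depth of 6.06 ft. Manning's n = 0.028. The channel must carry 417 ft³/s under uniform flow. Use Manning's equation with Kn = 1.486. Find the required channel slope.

S = 0.0023

With bottom width b = 4.3 ft and side slope z = 1.4: A = (b + zy)y = (4.3 + 1.4×6.06)×6.06 = 77.47 ft²; P = b + 2y√(1+z²) = 4.3 + 2×6.06×1.72 = 25.15 ft.
Hydraulic radius R = A/P = 77.47/25.15 = 3.08 ft.
From Manning's equation, S = [nQ / (1.486 A R^(2/3))]² = [0.028 × 417 / (1.486 × 77.47 × 3.08^(2/3))]² = 0.0023.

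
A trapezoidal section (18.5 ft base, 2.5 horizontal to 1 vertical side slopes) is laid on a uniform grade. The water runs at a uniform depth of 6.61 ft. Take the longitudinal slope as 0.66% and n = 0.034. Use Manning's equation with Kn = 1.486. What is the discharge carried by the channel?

With bottom width b = 18.5 ft and side slope z = 2.5: A = (b + zy)y = (18.5 + 2.5×6.61)×6.61 = 231.5 ft²; P = b + 2y√(1+z²) = 18.5 + 2×6.61×2.693 = 54.1 ft.
Hydraulic radius R = A/P = 231.5/54.1 = 4.28 ft.
Manning's equation: Q = (1.486/n) A R^(2/3) S^(1/2) = (1.486/0.034) × 231.5 × 4.28^(2/3) × 0.0066^(1/2) = 2170 ft³/s.

Q = 2170 ft³/s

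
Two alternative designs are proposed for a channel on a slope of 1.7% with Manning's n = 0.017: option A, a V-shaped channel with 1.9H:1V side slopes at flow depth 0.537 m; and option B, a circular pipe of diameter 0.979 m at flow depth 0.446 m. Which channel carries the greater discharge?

channel A

Channel A: For a triangular section with side slope z = 1.9: A = zy² = 1.9×0.537² = 0.5479 m²; P = 2y√(1+z²) = 2×0.537×2.147 = 2.306 m. Hydraulic radius R = A/P = 0.5479/2.306 = 0.2376 m. Q_A = (1/0.017)·0.5479·0.2376^(2/3)·√0.017 = 1.612 m³/s.
Channel B: For a circular section of diameter D = 0.979 m at depth y = 0.446 m, the central angle is θ = 2 arccos(1 − 2y/D) = 2.964 rad. Then A = (D²/8)(θ − sin θ) = 0.3338 m² and P = Dθ/2 = 1.451 m. Hydraulic radius R = A/P = 0.3338/1.451 = 0.2301 m. Q_B = (1/0.017)·0.3338·0.2301^(2/3)·√0.017 = 0.9616 m³/s.
Q_A = 1.612 m³/s vs Q_B = 0.9616 m³/s, so channel A carries more.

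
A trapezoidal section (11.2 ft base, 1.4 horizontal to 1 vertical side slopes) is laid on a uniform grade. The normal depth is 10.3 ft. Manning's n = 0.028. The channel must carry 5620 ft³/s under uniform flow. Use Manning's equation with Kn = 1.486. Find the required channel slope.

S = 0.016

With bottom width b = 11.2 ft and side slope z = 1.4: A = (b + zy)y = (11.2 + 1.4×10.3)×10.3 = 263.9 ft²; P = b + 2y√(1+z²) = 11.2 + 2×10.3×1.72 = 46.64 ft.
Hydraulic radius R = A/P = 263.9/46.64 = 5.658 ft.
From Manning's equation, S = [nQ / (1.486 A R^(2/3))]² = [0.028 × 5620 / (1.486 × 263.9 × 5.658^(2/3))]² = 0.016.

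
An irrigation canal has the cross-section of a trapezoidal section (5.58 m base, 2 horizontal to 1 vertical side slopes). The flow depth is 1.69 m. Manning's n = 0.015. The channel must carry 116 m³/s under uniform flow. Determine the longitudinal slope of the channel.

With bottom width b = 5.58 m and side slope z = 2: A = (b + zy)y = (5.58 + 2×1.69)×1.69 = 15.14 m²; P = b + 2y√(1+z²) = 5.58 + 2×1.69×2.236 = 13.14 m.
Hydraulic radius R = A/P = 15.14/13.14 = 1.153 m.
From Manning's equation, S = [nQ / (1 A R^(2/3))]² = [0.015 × 116 / (1 × 15.14 × 1.153^(2/3))]² = 0.0109.

S = 0.0109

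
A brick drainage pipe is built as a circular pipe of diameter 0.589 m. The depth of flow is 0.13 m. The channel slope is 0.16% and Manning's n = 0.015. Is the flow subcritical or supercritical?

subcritical

For a circular section of diameter D = 0.589 m at depth y = 0.13 m, the central angle is θ = 2 arccos(1 − 2y/D) = 1.956 rad. Then A = (D²/8)(θ − sin θ) = 0.04465 m² and P = Dθ/2 = 0.5761 m.
Hydraulic radius R = A/P = 0.04465/0.5761 = 0.0775 m.
V = (1/n) R^(2/3) √S = (1/0.015) × 0.0775^(2/3) × √0.0016 = 0.4847 m/s. Hydraulic depth D_h = A/T = 0.04465/0.4885 = 0.09139 m.
Froude number Fr = V/√(g·D_h) = 0.4847/√(9.81×0.09139) = 0.512, which is less than 1, so the flow is subcritical.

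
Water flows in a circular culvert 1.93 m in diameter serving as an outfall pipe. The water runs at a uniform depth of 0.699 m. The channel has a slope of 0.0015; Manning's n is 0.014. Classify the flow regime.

For a circular section of diameter D = 1.93 m at depth y = 0.699 m, the central angle is θ = 2 arccos(1 − 2y/D) = 2.583 rad. Then A = (D²/8)(θ − sin θ) = 0.956 m² and P = Dθ/2 = 2.493 m.
Hydraulic radius R = A/P = 0.956/2.493 = 0.3835 m.
V = (1/n) R^(2/3) √S = (1/0.014) × 0.3835^(2/3) × √0.0015 = 1.46 m/s. Hydraulic depth D_h = A/T = 0.956/1.855 = 0.5153 m.
Froude number Fr = V/√(g·D_h) = 1.46/√(9.81×0.5153) = 0.65, which is less than 1, so the flow is subcritical.

subcritical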